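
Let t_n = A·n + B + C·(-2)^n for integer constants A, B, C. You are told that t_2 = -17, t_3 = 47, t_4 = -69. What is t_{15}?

The three given values yield: 2A + B + 4C = -17; 3A + B - 8C = 47; 4A + B + 16C = -69.
Subtracting the first from the second: A - 12C = 64.
Subtracting the second from the third: A + 24C = -116.
Solving: C = -5, A = 4, then B = -5.
So t_n = 4·n + (-5) + (-5)·(-2)^n; at n=15 this is 163895.

163895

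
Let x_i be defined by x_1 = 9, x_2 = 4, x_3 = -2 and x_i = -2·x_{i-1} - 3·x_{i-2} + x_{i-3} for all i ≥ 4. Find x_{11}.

Iterate the recurrence:
x_4 = 1;  x_5 = 8;  x_6 = -21;  x_7 = 19;  x_8 = 33;  x_9 = -144;  x_{10} = 208;  x_{11} = 49.

49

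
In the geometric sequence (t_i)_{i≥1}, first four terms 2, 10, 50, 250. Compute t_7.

31250

Common ratio r = 5.
t_i = 2·5^(i-1).
t_7 = 2·5^6 = 31250.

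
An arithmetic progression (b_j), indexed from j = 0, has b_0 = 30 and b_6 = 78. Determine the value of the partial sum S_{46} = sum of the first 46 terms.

Common difference d = (78 - 30) / (6 - 0) = 8.
b_j = 30 + (j - 0)·8.
b_{45} = 390; S = 46·(30 + 390)/2 = 9660.

9660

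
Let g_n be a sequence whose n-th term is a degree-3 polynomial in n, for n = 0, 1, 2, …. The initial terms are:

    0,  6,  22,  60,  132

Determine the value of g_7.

672

1st diffs: 6, 16, 38, 72.
2nd diffs: 10, 22, 34.
3rd diffs: 12, 12 (constant).
Newton forward-difference form: g_n = 6·C(n,1) + 10·C(n,2) + 12·C(n,3).
At n = 7: n = 7, so g_7 = 42 + 210 + 420 = 672.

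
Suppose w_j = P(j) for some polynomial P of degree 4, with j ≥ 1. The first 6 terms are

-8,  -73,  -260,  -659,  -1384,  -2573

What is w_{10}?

-15569

1st diffs: -65, -187, -399, -725, -1189.
2nd diffs: -122, -212, -326, -464.
3rd diffs: -90, -114, -138.
4th diffs: -24, -24 (constant).
Newton forward-difference form: w_j = -8 + (-65)·C(j-1,1) + (-122)·C(j-1,2) + (-90)·C(j-1,3) + (-24)·C(j-1,4).
At j = 10: j-1 = 9, so w_{10} = -8 - 585 - 4392 - 7560 - 3024 = -15569.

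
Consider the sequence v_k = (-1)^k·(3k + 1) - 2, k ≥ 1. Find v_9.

-30

(-1)^9 = -1; 3k + 1 at k=9 is 28; so v_9 = -30.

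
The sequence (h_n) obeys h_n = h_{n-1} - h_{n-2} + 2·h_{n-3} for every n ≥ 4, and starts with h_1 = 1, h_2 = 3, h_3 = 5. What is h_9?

21

h_4 = 4; h_5 = 5; h_6 = 11; h_7 = 14; h_8 = 13; h_9 = 21.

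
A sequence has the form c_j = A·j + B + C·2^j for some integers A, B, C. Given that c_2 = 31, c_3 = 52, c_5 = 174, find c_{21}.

10485790

Plug in j = 2, 3, 5: 2A + B + 4C = 31; 3A + B + 8C = 52; 5A + B + 32C = 174.
Subtracting the first from the second: A + 4C = 21.
Subtracting the second from the third: 2A + 24C = 122.
Solving: C = 5, A = 1, then B = 9.
Hence c_{21} = 1·21 + 9 + 5·2097152 = 10485790.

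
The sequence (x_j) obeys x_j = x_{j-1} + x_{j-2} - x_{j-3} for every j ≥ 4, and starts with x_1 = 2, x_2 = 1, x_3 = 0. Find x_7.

Applying the relation repeatedly:
x_4 = -1; x_5 = -2; x_6 = -3; x_7 = -4.

-4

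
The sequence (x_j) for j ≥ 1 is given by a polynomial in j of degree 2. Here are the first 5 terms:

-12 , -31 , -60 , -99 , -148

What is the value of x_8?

-355

1st diffs: -19, -29, -39, -49.
2nd diffs: -10, -10, -10 (constant).
So x_j = -5j^2 - 4j - 3.
Evaluating at j = 8 gives x_8 = -355.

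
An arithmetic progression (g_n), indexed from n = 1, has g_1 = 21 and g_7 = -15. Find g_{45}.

Common difference d = (-15 - 21) / (7 - 1) = -6.
g_n = 21 + (n - 1)·(-6).
g_{45} = 21 + 44·(-6) = -243.

-243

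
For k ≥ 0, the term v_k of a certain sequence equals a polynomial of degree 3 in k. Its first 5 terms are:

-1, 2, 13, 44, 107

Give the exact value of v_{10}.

1829

1st diffs: 3, 11, 31, 63.
2nd diffs: 8, 20, 32.
3rd diffs: 12, 12 (constant).
Newton forward-difference form: v_k = -1 + 3·C(k,1) + 8·C(k,2) + 12·C(k,3).
At k = 10: k = 10, so v_{10} = -1 + 30 + 360 + 1440 = 1829.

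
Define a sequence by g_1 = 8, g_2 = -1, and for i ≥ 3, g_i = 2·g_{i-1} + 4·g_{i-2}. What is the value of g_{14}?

8482816

Step forward from the initial values:
g_3 = 30, g_4 = 56, g_5 = 232, …, g_{11} = 250368, g_{12} = 809984, g_{13} = 2621440, g_{14} = 8482816.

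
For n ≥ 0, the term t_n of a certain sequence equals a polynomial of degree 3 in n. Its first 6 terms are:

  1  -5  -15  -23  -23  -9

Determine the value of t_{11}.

1st diffs: -6, -10, -8, 0, 14.
2nd diffs: -4, 2, 8, 14.
3rd diffs: 6, 6, 6 (constant).
Newton forward-difference form: t_n = 1 + (-6)·C(n,1) + (-4)·C(n,2) + 6·C(n,3).
At n = 11: n = 11, so t_{11} = 1 - 66 - 220 + 990 = 705.

705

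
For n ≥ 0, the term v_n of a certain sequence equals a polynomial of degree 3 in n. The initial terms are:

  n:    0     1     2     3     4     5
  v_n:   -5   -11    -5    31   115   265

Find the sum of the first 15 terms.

1st diffs: -6, 6, 36, 84, 150.
2nd diffs: 12, 30, 48, 66.
3rd diffs: 18, 18, 18 (constant).
Newton forward-difference form: v_n = -5 + (-6)·C(n,1) + 12·C(n,2) + 18·C(n,3).
Continuing: …, 499, 835, 1291, 1885, …, v_{14} = 7555.
Summing n = 0..14 (15 terms) gives 29325.

29325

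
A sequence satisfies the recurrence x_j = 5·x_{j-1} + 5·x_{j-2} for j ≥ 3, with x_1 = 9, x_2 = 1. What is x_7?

Iterate the recurrence:
x_3 = 50  x_4 = 255  x_5 = 1525  x_6 = 8900  x_7 = 52125.

52125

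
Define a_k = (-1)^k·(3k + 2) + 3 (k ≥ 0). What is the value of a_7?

(-1)^7 = -1; 3k + 2 at k=7 is 23; so a_7 = -20.

-20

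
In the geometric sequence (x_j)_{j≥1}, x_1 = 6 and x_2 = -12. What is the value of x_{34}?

-51539607552

Common ratio r = -2.
x_j = 6·(-2)^(j-1).
x_{34} = 6·(-2)^33 = -51539607552.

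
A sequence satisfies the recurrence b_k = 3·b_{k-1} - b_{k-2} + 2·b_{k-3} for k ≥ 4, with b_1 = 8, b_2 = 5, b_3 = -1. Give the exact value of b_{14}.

Iterate the recurrence:
b_4 = 8; b_5 = 35; b_6 = 95; …; b_{11} = 18767; b_{12} = 54299; b_{13} = 157106; b_{14} = 454553.

454553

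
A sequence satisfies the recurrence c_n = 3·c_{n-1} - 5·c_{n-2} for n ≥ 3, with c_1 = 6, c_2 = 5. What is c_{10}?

Iterate the recurrence:
c_3 = -15;  c_4 = -70;  c_5 = -135;  c_6 = -55;  c_7 = 510;  c_8 = 1805;  c_9 = 2865;  c_{10} = -430.

-430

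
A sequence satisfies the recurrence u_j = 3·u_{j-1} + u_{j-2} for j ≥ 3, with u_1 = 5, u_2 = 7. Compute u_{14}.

13139647

Iterate the recurrence:
u_3 = 26;  u_4 = 85;  u_5 = 281;  …;  u_{11} = 364709;  u_{12} = 1204552;  u_{13} = 3978365;  u_{14} = 13139647.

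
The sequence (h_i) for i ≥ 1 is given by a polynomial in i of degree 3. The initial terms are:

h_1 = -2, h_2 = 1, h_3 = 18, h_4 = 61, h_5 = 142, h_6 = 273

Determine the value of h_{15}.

1st diffs: 3, 17, 43, 81, 131.
2nd diffs: 14, 26, 38, 50.
3rd diffs: 12, 12, 12 (constant).
Newton forward-difference form: h_i = -2 + 3·C(i-1,1) + 14·C(i-1,2) + 12·C(i-1,3).
At i = 15: i-1 = 14, so h_{15} = -2 + 42 + 1274 + 4368 = 5682.

5682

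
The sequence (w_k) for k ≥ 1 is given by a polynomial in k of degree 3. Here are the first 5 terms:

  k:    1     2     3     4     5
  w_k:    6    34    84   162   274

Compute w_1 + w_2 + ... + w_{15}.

1st diffs: 28, 50, 78, 112.
2nd diffs: 22, 28, 34.
3rd diffs: 6, 6 (constant).
Newton forward-difference form: w_k = 6 + 28·C(k-1,1) + 22·C(k-1,2) + 6·C(k-1,3).
Continuing: …, 426, 624, 874, 1182, …, w_{15} = 4584.
Summing k = 1..15 (15 terms) gives 21230.

21230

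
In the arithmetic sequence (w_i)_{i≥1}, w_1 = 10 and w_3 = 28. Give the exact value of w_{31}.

Common difference d = (28 - 10) / (3 - 1) = 9.
w_i = 10 + (i - 1)·9.
w_{31} = 10 + 30·9 = 280.

280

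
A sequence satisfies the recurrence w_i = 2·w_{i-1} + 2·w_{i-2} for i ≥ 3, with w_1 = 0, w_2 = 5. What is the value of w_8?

1640

Compute successive terms:
w_3 = 10  w_4 = 30  w_5 = 80  w_6 = 220  w_7 = 600  w_8 = 1640.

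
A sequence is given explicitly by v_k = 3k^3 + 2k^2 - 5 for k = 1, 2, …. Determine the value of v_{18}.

18139

v_{18} = 3·18^3 + 2·18^2 - 5 = 18139.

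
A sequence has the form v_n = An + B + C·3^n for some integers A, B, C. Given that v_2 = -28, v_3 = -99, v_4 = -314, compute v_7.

-8735

Plug in n = 2, 3, 4: 2A + B + 9C = -28; 3A + B + 27C = -99; 4A + B + 81C = -314.
Subtracting the first from the second: A + 18C = -71.
Subtracting the second from the third: A + 54C = -215.
Solving: C = -4, A = 1, then B = 6.
So v_n = 1·n + 6 + (-4)·3^n; at n=7 this is -8735.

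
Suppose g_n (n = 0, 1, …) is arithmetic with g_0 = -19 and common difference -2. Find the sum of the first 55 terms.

-4015

g_n = -19 + (n - 0)·(-2).
g_{54} = -127; S = 55·(-19 + (-127))/2 = -4015.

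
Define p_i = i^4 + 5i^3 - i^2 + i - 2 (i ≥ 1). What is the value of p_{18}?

133828

p_{18} = 1·18^4 + 5·18^3 - 1·18^2 + 1·18 - 2 = 133828.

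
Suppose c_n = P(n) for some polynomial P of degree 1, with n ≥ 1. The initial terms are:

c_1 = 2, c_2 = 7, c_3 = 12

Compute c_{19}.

92

1st diffs: 5, 5 (constant).
So c_n = 5n - 3.
Evaluating at n = 19 gives c_{19} = 92.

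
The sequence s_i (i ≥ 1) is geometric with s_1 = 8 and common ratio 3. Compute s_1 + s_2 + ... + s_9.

s_i = 8·3^(i-1).
S = 8·(3^9 - 1)/(3 - 1) = 8·(19683 - 1)/(2) = 78728.

78728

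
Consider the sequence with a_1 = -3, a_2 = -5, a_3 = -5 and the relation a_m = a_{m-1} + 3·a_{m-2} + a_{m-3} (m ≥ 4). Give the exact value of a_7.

Applying the relation repeatedly:
a_4 = -23;  a_5 = -43;  a_6 = -117;  a_7 = -269.

-269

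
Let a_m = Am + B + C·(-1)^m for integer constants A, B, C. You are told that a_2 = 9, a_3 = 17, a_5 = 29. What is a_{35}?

At m = 2, 3, 5: 2A + B + C = 9; 3A + B - C = 17; 5A + B - C = 29.
Subtracting the first from the second: A - 2C = 8.
Subtracting the second from the third: 2A = 12.
Solving: C = -1, A = 6, then B = -2.
Therefore a_{35} = 210 + (-2) + (-1)·(-1) = 209.

209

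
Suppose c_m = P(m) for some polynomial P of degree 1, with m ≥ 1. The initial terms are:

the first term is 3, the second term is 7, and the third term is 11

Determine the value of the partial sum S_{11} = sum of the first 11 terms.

253

1st diffs: 4, 4 (constant).
So c_m = 4m - 1.
Continuing: …, 15, 19, 23, 27, …, c_{11} = 43.
Summing m = 1..11 (11 terms) gives 253.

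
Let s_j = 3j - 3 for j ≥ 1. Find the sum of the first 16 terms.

Over j = 1..16: Σj = 136.
Total = (3)·136 + (-3)·16 = 360.

360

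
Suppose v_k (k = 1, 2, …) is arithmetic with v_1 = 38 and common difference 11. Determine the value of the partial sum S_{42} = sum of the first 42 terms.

11067

v_k = 38 + (k - 1)·11.
v_{42} = 489; S = 42·(38 + 489)/2 = 11067.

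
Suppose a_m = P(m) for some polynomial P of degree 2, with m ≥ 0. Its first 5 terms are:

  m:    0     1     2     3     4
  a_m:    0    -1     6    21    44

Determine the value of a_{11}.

1st diffs: -1, 7, 15, 23.
2nd diffs: 8, 8, 8 (constant).
Newton forward-difference form: a_m = (-1)·C(m,1) + 8·C(m,2).
At m = 11: m = 11, so a_{11} = -11 + 440 = 429.

429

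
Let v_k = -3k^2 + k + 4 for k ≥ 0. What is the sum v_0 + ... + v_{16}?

Over k = 0..16: Σk = 136, Σk² = 1496.
Total = (-3)·1496 + (1)·136 + (4)·17 = -4284.

-4284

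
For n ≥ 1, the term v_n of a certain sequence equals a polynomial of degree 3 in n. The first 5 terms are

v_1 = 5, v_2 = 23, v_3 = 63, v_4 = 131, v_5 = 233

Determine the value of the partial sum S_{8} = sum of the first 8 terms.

1st diffs: 18, 40, 68, 102.
2nd diffs: 22, 28, 34.
3rd diffs: 6, 6 (constant).
So v_n = n^3 + 5n^2 - 4n + 3.
Continuing: 375, 563, 803.
Summing n = 1..8 (8 terms) gives 2196.

2196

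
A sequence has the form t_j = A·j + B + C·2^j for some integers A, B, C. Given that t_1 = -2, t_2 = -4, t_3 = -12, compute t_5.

Plug in j = 1, 2, 3: A + B + 2C = -2; 2A + B + 4C = -4; 3A + B + 8C = -12.
Subtracting the first from the second: A + 2C = -2.
Subtracting the second from the third: A + 4C = -8.
Solving: C = -3, A = 4, then B = 0.
So t_j = 4·j + 0 + (-3)·2^j; at j=5 this is -76.

-76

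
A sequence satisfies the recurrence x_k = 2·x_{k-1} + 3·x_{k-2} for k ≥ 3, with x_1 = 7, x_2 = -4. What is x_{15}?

3587233

Iterate the recurrence:
x_3 = 13  x_4 = 14  x_5 = 67  …  x_{12} = 132854  x_{13} = 398587  x_{14} = 1195736  x_{15} = 3587233.
(Characteristic roots are 3 and -1.)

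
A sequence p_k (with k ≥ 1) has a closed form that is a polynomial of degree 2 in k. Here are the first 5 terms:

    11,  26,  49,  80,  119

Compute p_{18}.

1354

1st diffs: 15, 23, 31, 39.
2nd diffs: 8, 8, 8 (constant).
So p_k = 4k^2 + 3k + 4.
Evaluating at k = 18 gives p_{18} = 1354.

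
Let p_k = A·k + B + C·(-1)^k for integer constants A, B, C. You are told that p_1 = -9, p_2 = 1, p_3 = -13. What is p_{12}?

-19

At k = 1, 2, 3: A + B - C = -9; 2A + B + C = 1; 3A + B - C = -13.
Subtracting the first from the second: A + 2C = 10.
Subtracting the second from the third: A - 2C = -14.
Solving: C = 6, A = -2, then B = -1.
So p_k = -2·k + (-1) + 6·(-1)^k; at k=12 this is -19.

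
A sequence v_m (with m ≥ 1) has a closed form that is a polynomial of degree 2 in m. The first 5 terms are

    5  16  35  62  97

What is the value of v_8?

250

1st diffs: 11, 19, 27, 35.
2nd diffs: 8, 8, 8 (constant).
So v_m = 4m^2 - m + 2.
Evaluating at m = 8 gives v_8 = 250.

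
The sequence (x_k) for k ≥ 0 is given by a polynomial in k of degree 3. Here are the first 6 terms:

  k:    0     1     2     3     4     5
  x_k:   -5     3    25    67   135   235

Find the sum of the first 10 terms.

1st diffs: 8, 22, 42, 68, 100.
2nd diffs: 14, 20, 26, 32.
3rd diffs: 6, 6, 6 (constant).
Newton forward-difference form: x_k = -5 + 8·C(k,1) + 14·C(k,2) + 6·C(k,3).
Continuing: 373, 555, 787, 1075.
Summing k = 0..9 (10 terms) gives 3250.

3250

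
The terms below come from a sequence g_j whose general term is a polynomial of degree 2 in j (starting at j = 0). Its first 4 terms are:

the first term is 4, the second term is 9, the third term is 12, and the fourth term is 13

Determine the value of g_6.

4

1st diffs: 5, 3, 1.
2nd diffs: -2, -2 (constant).
Newton forward-difference form: g_j = 4 + 5·C(j,1) + (-2)·C(j,2).
At j = 6: j = 6, so g_6 = 4 + 30 - 30 = 4.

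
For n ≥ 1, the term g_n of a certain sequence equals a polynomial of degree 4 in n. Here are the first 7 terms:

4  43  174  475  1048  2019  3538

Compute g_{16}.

1st diffs: 39, 131, 301, 573, 971, 1519.
2nd diffs: 92, 170, 272, 398, 548.
3rd diffs: 78, 102, 126, 150.
4th diffs: 24, 24, 24 (constant).
Newton forward-difference form: g_n = 4 + 39·C(n-1,1) + 92·C(n-1,2) + 78·C(n-1,3) + 24·C(n-1,4).
At n = 16: n-1 = 15, so g_{16} = 4 + 585 + 9660 + 35490 + 32760 = 78499.

78499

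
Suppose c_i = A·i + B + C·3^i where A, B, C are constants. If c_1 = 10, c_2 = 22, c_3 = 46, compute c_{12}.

531514

Plug in i = 1, 2, 3: A + B + 3C = 10; 2A + B + 9C = 22; 3A + B + 27C = 46.
Subtracting the first from the second: A + 6C = 12.
Subtracting the second from the third: A + 18C = 24.
Solving: C = 1, A = 6, then B = 1.
Hence c_{12} = 6·12 + 1 + 1·531441 = 531514.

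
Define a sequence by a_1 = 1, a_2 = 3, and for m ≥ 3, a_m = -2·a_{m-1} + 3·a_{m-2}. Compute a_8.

1095

Applying the relation repeatedly:
a_3 = -3; a_4 = 15; a_5 = -39; a_6 = 123; a_7 = -363; a_8 = 1095.
(Characteristic roots are 1 and -3.)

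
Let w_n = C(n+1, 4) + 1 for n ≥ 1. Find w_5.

C(6, 4) = 15, so w_5 = 16.

16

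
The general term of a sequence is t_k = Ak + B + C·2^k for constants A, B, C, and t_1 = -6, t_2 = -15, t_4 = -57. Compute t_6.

-207

Plug in k = 1, 2, 4: A + B + 2C = -6; 2A + B + 4C = -15; 4A + B + 16C = -57.
Subtracting the first from the second: A + 2C = -9.
Subtracting the second from the third: 2A + 12C = -42.
Solving: C = -3, A = -3, then B = 3.
Therefore t_6 = -18 + 3 + (-3)·64 = -207.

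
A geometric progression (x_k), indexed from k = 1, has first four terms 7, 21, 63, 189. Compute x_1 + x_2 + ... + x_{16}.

Common ratio r = 3.
x_k = 7·3^(k-1).
S = 7·(3^16 - 1)/(3 - 1) = 7·(43046721 - 1)/(2) = 150663520.

150663520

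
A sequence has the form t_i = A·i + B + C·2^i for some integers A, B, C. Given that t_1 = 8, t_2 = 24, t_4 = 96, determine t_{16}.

The three given values yield: A + B + 2C = 8; 2A + B + 4C = 24; 4A + B + 16C = 96.
Subtracting the first from the second: A + 2C = 16.
Subtracting the second from the third: 2A + 12C = 72.
Solving: C = 5, A = 6, then B = -8.
So t_i = 6·i + (-8) + 5·2^i; at i=16 this is 327768.

327768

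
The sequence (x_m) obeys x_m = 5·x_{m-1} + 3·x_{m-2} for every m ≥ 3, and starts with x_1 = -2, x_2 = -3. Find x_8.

-107691

Compute successive terms:
x_3 = -21, x_4 = -114, x_5 = -633, x_6 = -3507, x_7 = -19434, x_8 = -107691.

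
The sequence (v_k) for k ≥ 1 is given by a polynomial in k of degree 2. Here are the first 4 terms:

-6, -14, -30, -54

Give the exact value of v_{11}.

1st diffs: -8, -16, -24.
2nd diffs: -8, -8 (constant).
Newton forward-difference form: v_k = -6 + (-8)·C(k-1,1) + (-8)·C(k-1,2).
At k = 11: k-1 = 10, so v_{11} = -6 - 80 - 360 = -446.

-446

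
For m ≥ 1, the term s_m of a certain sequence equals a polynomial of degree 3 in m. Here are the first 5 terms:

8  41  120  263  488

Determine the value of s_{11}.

1st diffs: 33, 79, 143, 225.
2nd diffs: 46, 64, 82.
3rd diffs: 18, 18 (constant).
Newton forward-difference form: s_m = 8 + 33·C(m-1,1) + 46·C(m-1,2) + 18·C(m-1,3).
At m = 11: m-1 = 10, so s_{11} = 8 + 330 + 2070 + 2160 = 4568.

4568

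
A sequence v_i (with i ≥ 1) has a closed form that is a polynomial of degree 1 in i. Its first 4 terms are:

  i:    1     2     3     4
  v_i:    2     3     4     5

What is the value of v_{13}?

1st diffs: 1, 1, 1 (constant).
So v_i = i + 1.
Evaluating at i = 13 gives v_{13} = 14.

14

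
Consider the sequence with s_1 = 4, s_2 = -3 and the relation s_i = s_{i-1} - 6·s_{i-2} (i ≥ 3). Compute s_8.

-1953

Iterate the recurrence:
s_3 = -27;  s_4 = -9;  s_5 = 153;  s_6 = 207;  s_7 = -711;  s_8 = -1953.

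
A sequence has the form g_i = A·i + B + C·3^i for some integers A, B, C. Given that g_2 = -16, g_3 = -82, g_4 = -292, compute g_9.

-78670

Write the equations: 2A + B + 9C = -16; 3A + B + 27C = -82; 4A + B + 81C = -292.
Subtracting the first from the second: A + 18C = -66.
Subtracting the second from the third: A + 54C = -210.
Solving: C = -4, A = 6, then B = 8.
So g_i = 6·i + 8 + (-4)·3^i; at i=9 this is -78670.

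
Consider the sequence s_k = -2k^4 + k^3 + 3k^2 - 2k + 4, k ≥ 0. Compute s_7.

s_7 = -2·7^4 + 1·7^3 + 3·7^2 - 2·7 + 4 = -4322.

-4322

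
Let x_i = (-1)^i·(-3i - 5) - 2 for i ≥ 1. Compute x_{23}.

(-1)^23 = -1; -3i - 5 at i=23 is -74; so x_{23} = 72.

72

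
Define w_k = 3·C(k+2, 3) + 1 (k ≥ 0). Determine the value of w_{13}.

1366

C(15, 3) = 455, so w_{13} = 1366.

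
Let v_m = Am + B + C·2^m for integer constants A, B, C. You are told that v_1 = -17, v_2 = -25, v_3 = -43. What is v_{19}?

Plug in m = 1, 2, 3: A + B + 2C = -17; 2A + B + 4C = -25; 3A + B + 8C = -43.
Subtracting the first from the second: A + 2C = -8.
Subtracting the second from the third: A + 4C = -18.
Solving: C = -5, A = 2, then B = -9.
So v_m = 2·m + (-9) + (-5)·2^m; at m=19 this is -2621411.

-2621411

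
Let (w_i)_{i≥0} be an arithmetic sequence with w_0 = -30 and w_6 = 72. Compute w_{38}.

Common difference d = (72 - (-30)) / (6 - 0) = 17.
w_i = -30 + (i - 0)·17.
w_{38} = -30 + 38·17 = 616.

616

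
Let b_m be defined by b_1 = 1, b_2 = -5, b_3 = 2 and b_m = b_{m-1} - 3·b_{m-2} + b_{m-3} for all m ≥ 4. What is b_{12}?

b_4 = 18  b_5 = 7  b_6 = -45  b_7 = -48  b_8 = 94  b_9 = 193  b_{10} = -137  b_{11} = -622  b_{12} = -18.

-18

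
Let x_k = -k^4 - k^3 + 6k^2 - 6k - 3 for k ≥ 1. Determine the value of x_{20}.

-165723

x_{20} = -1·20^4 - 1·20^3 + 6·20^2 - 6·20 - 3 = -165723.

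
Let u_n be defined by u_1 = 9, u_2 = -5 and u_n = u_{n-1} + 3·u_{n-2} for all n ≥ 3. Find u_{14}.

95275

Iterate the recurrence:
u_3 = 22;  u_4 = 7;  u_5 = 73;  …;  u_{11} = 7921;  u_{12} = 17878;  u_{13} = 41641;  u_{14} = 95275.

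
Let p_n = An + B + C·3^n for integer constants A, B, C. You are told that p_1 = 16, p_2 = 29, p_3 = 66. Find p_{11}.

354314

Plug in n = 1, 2, 3: A + B + 3C = 16; 2A + B + 9C = 29; 3A + B + 27C = 66.
Subtracting the first from the second: A + 6C = 13.
Subtracting the second from the third: A + 18C = 37.
Solving: C = 2, A = 1, then B = 9.
Hence p_{11} = 1·11 + 9 + 2·177147 = 354314.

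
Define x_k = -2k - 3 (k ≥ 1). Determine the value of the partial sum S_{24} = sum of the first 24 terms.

Over k = 1..24: Σk = 300.
Total = (-2)·300 + (-3)·24 = -672.

-672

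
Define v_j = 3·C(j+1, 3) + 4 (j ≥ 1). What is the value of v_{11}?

664

C(12, 3) = 220, so v_{11} = 664.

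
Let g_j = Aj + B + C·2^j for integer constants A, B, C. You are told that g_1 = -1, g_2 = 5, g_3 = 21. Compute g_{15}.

The three given values yield: A + B + 2C = -1; 2A + B + 4C = 5; 3A + B + 8C = 21.
Subtracting the first from the second: A + 2C = 6.
Subtracting the second from the third: A + 4C = 16.
Solving: C = 5, A = -4, then B = -7.
So g_j = -4·j + (-7) + 5·2^j; at j=15 this is 163773.

163773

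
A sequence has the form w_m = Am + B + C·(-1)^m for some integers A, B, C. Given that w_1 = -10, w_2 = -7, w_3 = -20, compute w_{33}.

At m = 1, 2, 3: A + B - C = -10; 2A + B + C = -7; 3A + B - C = -20.
Subtracting the first from the second: A + 2C = 3.
Subtracting the second from the third: A - 2C = -13.
Solving: C = 4, A = -5, then B = -1.
Therefore w_{33} = -165 + (-1) + 4·(-1) = -170.

-170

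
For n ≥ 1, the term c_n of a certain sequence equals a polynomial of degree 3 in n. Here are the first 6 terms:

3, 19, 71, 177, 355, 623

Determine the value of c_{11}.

1st diffs: 16, 52, 106, 178, 268.
2nd diffs: 36, 54, 72, 90.
3rd diffs: 18, 18, 18 (constant).
Newton forward-difference form: c_n = 3 + 16·C(n-1,1) + 36·C(n-1,2) + 18·C(n-1,3).
At n = 11: n-1 = 10, so c_{11} = 3 + 160 + 1620 + 2160 = 3943.

3943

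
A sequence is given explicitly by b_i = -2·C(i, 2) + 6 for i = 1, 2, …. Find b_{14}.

C(14, 2) = 91, so b_{14} = -176.

-176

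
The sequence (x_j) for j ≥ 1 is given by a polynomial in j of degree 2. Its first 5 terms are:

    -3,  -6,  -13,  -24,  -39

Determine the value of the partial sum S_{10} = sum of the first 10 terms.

-645

1st diffs: -3, -7, -11, -15.
2nd diffs: -4, -4, -4 (constant).
So x_j = -2j^2 + 3j - 4.
Continuing: …, -58, -81, -108, -139, …, x_{10} = -174.
Summing j = 1..10 (10 terms) gives -645.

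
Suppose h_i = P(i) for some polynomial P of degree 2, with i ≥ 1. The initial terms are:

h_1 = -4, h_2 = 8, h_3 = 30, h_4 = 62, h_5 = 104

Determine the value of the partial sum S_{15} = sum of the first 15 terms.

1st diffs: 12, 22, 32, 42.
2nd diffs: 10, 10, 10 (constant).
Newton forward-difference form: h_i = -4 + 12·C(i-1,1) + 10·C(i-1,2).
Continuing: …, 156, 218, 290, 372, …, h_{15} = 1074.
Summing i = 1..15 (15 terms) gives 5750.

5750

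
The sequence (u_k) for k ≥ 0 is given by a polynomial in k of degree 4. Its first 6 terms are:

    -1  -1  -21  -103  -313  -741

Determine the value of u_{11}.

-15951

1st diffs: 0, -20, -82, -210, -428.
2nd diffs: -20, -62, -128, -218.
3rd diffs: -42, -66, -90.
4th diffs: -24, -24 (constant).
Newton forward-difference form: u_k = -1 + (-20)·C(k,2) + (-42)·C(k,3) + (-24)·C(k,4).
At k = 11: k = 11, so u_{11} = -1 - 1100 - 6930 - 7920 = -15951.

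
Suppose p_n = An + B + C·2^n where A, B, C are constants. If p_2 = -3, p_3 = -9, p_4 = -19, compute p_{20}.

Plug in n = 2, 3, 4: 2A + B + 4C = -3; 3A + B + 8C = -9; 4A + B + 16C = -19.
Subtracting the first from the second: A + 4C = -6.
Subtracting the second from the third: A + 8C = -10.
Solving: C = -1, A = -2, then B = 5.
Hence p_{20} = -2·20 + 5 + (-1)·1048576 = -1048611.

-1048611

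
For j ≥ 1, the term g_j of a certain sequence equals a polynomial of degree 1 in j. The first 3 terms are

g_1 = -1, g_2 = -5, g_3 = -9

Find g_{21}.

1st diffs: -4, -4 (constant).
So g_j = -4j + 3.
Evaluating at j = 21 gives g_{21} = -81.

-81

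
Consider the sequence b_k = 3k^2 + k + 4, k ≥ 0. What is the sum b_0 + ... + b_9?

940

Over k = 0..9: Σk = 45, Σk² = 285.
Total = (3)·285 + (1)·45 + (4)·10 = 940.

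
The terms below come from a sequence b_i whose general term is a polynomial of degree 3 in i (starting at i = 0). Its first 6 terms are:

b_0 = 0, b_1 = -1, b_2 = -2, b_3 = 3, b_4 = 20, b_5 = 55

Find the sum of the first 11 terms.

1925

1st diffs: -1, -1, 5, 17, 35.
2nd diffs: 0, 6, 12, 18.
3rd diffs: 6, 6, 6 (constant).
Newton forward-difference form: b_i = (-1)·C(i,1) + 6·C(i,3).
Continuing: …, 114, 203, 328, 495, …, b_{10} = 710.
Summing i = 0..10 (11 terms) gives 1925.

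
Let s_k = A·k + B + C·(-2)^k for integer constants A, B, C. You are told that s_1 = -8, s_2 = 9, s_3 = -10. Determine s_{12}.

8243

The three given values yield: A + B - 2C = -8; 2A + B + 4C = 9; 3A + B - 8C = -10.
Subtracting the first from the second: A + 6C = 17.
Subtracting the second from the third: A - 12C = -19.
Solving: C = 2, A = 5, then B = -9.
Hence s_{12} = 5·12 + (-9) + 2·4096 = 8243.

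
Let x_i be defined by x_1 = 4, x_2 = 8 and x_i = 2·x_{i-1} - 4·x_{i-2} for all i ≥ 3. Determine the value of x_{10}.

-2048

Iterate the recurrence:
x_3 = 0;  x_4 = -32;  x_5 = -64;  x_6 = 0;  x_7 = 256;  x_8 = 512;  x_9 = 0;  x_{10} = -2048.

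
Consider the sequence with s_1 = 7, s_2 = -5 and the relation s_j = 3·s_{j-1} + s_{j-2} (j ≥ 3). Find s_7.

-1037

Iterate the recurrence:
s_3 = -8; s_4 = -29; s_5 = -95; s_6 = -314; s_7 = -1037.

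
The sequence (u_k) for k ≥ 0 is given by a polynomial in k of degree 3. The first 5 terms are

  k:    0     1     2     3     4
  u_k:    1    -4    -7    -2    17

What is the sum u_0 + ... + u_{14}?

1st diffs: -5, -3, 5, 19.
2nd diffs: 2, 8, 14.
3rd diffs: 6, 6 (constant).
Newton forward-difference form: u_k = 1 + (-5)·C(k,1) + 2·C(k,2) + 6·C(k,3).
Continuing: …, 56, 121, 218, 353, …, u_{14} = 2297.
Summing k = 0..14 (15 terms) gives 8590.

8590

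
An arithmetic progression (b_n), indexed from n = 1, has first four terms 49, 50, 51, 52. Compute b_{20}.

Common difference d = 1.
b_n = 49 + (n - 1)·1.
b_{20} = 49 + 19·1 = 68.

68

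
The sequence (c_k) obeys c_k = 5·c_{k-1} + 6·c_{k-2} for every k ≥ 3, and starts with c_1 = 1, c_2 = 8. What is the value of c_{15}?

Compute successive terms:
c_3 = 46;  c_4 = 278;  c_5 = 1666;  …;  c_{12} = 466453358;  c_{13} = 2798720146;  c_{14} = 16792320878;  c_{15} = 100753925266.
(Characteristic roots are 6 and -1.)

100753925266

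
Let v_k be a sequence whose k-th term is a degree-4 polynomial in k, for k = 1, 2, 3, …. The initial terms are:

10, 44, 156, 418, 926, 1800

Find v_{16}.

74230

1st diffs: 34, 112, 262, 508, 874.
2nd diffs: 78, 150, 246, 366.
3rd diffs: 72, 96, 120.
4th diffs: 24, 24 (constant).
So v_k = k^4 + 2k^3 + 2k^2 - k + 6.
Evaluating at k = 16 gives v_{16} = 74230.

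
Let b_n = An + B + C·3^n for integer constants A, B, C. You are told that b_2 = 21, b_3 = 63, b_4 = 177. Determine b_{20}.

6973568913

Write the equations: 2A + B + 9C = 21; 3A + B + 27C = 63; 4A + B + 81C = 177.
Subtracting the first from the second: A + 18C = 42.
Subtracting the second from the third: A + 54C = 114.
Solving: C = 2, A = 6, then B = -9.
So b_n = 6·n + (-9) + 2·3^n; at n=20 this is 6973568913.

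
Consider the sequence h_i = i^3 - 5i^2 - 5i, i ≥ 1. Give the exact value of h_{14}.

h_{14} = 1·14^3 - 5·14^2 - 5·14 = 1694.

1694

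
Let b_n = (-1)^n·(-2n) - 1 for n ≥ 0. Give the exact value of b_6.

-13

(-1)^6 = 1; -2n at n=6 is -12; so b_6 = -13.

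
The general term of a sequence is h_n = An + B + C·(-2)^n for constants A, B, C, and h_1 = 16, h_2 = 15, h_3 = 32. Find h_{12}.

Plug in n = 1, 2, 3: A + B - 2C = 16; 2A + B + 4C = 15; 3A + B - 8C = 32.
Subtracting the first from the second: A + 6C = -1.
Subtracting the second from the third: A - 12C = 17.
Solving: C = -1, A = 5, then B = 9.
Therefore h_{12} = 60 + 9 + (-1)·4096 = -4027.

-4027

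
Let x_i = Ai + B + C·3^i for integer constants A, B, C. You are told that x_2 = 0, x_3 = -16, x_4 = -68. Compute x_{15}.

Write the equations: 2A + B + 9C = 0; 3A + B + 27C = -16; 4A + B + 81C = -68.
Subtracting the first from the second: A + 18C = -16.
Subtracting the second from the third: A + 54C = -52.
Solving: C = -1, A = 2, then B = 5.
So x_i = 2·i + 5 + (-1)·3^i; at i=15 this is -14348872.

-14348872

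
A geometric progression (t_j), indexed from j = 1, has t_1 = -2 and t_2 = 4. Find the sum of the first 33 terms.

Common ratio r = -2.
t_j = (-2)·(-2)^(j-1).
S = (-2)·((-2)^33 - 1)/(-2 - 1) = (-2)·(-8589934592 - 1)/(-3) = -5726623062.

-5726623062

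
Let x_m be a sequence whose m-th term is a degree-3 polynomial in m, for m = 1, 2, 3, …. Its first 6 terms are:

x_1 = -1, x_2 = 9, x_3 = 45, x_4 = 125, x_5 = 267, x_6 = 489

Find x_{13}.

1st diffs: 10, 36, 80, 142, 222.
2nd diffs: 26, 44, 62, 80.
3rd diffs: 18, 18, 18 (constant).
Newton forward-difference form: x_m = -1 + 10·C(m-1,1) + 26·C(m-1,2) + 18·C(m-1,3).
At m = 13: m-1 = 12, so x_{13} = -1 + 120 + 1716 + 3960 = 5795.

5795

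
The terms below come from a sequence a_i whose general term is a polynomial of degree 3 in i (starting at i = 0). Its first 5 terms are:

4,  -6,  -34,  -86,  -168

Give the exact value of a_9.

1st diffs: -10, -28, -52, -82.
2nd diffs: -18, -24, -30.
3rd diffs: -6, -6 (constant).
Newton forward-difference form: a_i = 4 + (-10)·C(i,1) + (-18)·C(i,2) + (-6)·C(i,3).
At i = 9: i = 9, so a_9 = 4 - 90 - 648 - 504 = -1238.

-1238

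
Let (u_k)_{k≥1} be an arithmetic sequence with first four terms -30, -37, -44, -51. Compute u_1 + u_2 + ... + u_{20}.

-1930

Common difference d = -7.
u_k = -30 + (k - 1)·(-7).
u_{20} = -163; S = 20·(-30 + (-163))/2 = -1930.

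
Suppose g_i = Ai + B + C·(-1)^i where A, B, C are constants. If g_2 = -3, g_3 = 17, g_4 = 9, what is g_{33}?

197

Plug in i = 2, 3, 4: 2A + B + C = -3; 3A + B - C = 17; 4A + B + C = 9.
Subtracting the first from the second: A - 2C = 20.
Subtracting the second from the third: A + 2C = -8.
Solving: C = -7, A = 6, then B = -8.
So g_i = 6·i + (-8) + (-7)·(-1)^i; at i=33 this is 197.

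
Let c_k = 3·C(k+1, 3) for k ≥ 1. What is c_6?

105

C(7, 3) = 35, so c_6 = 105.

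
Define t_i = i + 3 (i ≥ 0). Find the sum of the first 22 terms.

297

Over i = 0..21: Σi = 231.
Total = (1)·231 + (3)·22 = 297.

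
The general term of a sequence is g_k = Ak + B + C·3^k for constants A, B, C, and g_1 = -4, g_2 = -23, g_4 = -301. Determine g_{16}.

At k = 1, 2, 4: A + B + 3C = -4; 2A + B + 9C = -23; 4A + B + 81C = -301.
Subtracting the first from the second: A + 6C = -19.
Subtracting the second from the third: 2A + 72C = -278.
Solving: C = -4, A = 5, then B = 3.
Therefore g_{16} = 80 + 3 + (-4)·43046721 = -172186801.

-172186801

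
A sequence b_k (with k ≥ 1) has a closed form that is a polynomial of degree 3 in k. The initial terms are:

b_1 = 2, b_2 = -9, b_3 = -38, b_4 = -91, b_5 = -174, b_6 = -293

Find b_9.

-926

1st diffs: -11, -29, -53, -83, -119.
2nd diffs: -18, -24, -30, -36.
3rd diffs: -6, -6, -6 (constant).
So b_k = -k^3 - 3k^2 + 5k + 1.
Evaluating at k = 9 gives b_9 = -926.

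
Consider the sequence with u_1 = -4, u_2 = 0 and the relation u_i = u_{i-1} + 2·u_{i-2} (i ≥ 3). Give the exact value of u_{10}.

-680

Step forward from the initial values:
u_3 = -8;  u_4 = -8;  u_5 = -24;  u_6 = -40;  u_7 = -88;  u_8 = -168;  u_9 = -344;  u_{10} = -680.
(Characteristic roots are 2 and -1.)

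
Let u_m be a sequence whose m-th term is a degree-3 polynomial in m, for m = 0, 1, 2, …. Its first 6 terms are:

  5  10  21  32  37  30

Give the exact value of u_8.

1st diffs: 5, 11, 11, 5, -7.
2nd diffs: 6, 0, -6, -12.
3rd diffs: -6, -6, -6 (constant).
Newton forward-difference form: u_m = 5 + 5·C(m,1) + 6·C(m,2) + (-6)·C(m,3).
At m = 8: m = 8, so u_8 = 5 + 40 + 168 - 336 = -123.

-123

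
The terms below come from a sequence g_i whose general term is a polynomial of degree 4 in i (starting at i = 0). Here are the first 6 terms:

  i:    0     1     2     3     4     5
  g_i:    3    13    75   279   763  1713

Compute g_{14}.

85683

1st diffs: 10, 62, 204, 484, 950.
2nd diffs: 52, 142, 280, 466.
3rd diffs: 90, 138, 186.
4th diffs: 48, 48 (constant).
So g_i = 2i^4 + 3i^3 + 3i^2 + 2i + 3.
Evaluating at i = 14 gives g_{14} = 85683.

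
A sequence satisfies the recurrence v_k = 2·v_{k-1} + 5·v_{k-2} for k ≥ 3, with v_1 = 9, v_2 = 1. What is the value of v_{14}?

28069201

Step forward from the initial values:
v_3 = 47  v_4 = 99  v_5 = 433  …  v_{11} = 684127  v_{12} = 2358659  v_{13} = 8137953  v_{14} = 28069201.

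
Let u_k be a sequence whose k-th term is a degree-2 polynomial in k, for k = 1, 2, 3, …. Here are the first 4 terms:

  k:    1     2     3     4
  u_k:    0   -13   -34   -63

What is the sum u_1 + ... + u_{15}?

-5005

1st diffs: -13, -21, -29.
2nd diffs: -8, -8 (constant).
Newton forward-difference form: u_k = (-13)·C(k-1,1) + (-8)·C(k-1,2).
Continuing: …, -100, -145, -198, -259, …, u_{15} = -910.
Summing k = 1..15 (15 terms) gives -5005.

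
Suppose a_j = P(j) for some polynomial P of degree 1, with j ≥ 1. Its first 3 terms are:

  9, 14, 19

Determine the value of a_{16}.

84

1st diffs: 5, 5 (constant).
So a_j = 5j + 4.
Evaluating at j = 16 gives a_{16} = 84.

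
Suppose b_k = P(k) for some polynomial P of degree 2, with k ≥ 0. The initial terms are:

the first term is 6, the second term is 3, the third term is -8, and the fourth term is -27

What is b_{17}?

1st diffs: -3, -11, -19.
2nd diffs: -8, -8 (constant).
Newton forward-difference form: b_k = 6 + (-3)·C(k,1) + (-8)·C(k,2).
At k = 17: k = 17, so b_{17} = 6 - 51 - 1088 = -1133.

-1133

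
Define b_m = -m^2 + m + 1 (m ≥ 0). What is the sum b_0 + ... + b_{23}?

-4024

Over m = 0..23: Σm = 276, Σm² = 4324.
Total = (-1)·4324 + (1)·276 + (1)·24 = -4024.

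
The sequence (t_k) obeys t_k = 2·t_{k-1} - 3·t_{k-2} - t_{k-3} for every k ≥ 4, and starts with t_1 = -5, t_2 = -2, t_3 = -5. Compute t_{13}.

3220

Step forward from the initial values:
t_4 = 1;  t_5 = 19;  t_6 = 40;  t_7 = 22;  t_8 = -95;  t_9 = -296;  t_{10} = -329;  t_{11} = 325;  t_{12} = 1933;  t_{13} = 3220.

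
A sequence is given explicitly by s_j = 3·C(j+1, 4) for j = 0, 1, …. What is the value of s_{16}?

7140

C(17, 4) = 2380, so s_{16} = 7140.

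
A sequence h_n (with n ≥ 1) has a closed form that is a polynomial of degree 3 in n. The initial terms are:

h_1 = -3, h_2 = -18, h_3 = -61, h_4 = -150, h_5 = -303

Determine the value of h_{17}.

1st diffs: -15, -43, -89, -153.
2nd diffs: -28, -46, -64.
3rd diffs: -18, -18 (constant).
Newton forward-difference form: h_n = -3 + (-15)·C(n-1,1) + (-28)·C(n-1,2) + (-18)·C(n-1,3).
At n = 17: n-1 = 16, so h_{17} = -3 - 240 - 3360 - 10080 = -13683.

-13683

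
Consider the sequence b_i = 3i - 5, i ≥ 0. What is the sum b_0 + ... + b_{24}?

775

Over i = 0..24: Σi = 300.
Total = (3)·300 + (-5)·25 = 775.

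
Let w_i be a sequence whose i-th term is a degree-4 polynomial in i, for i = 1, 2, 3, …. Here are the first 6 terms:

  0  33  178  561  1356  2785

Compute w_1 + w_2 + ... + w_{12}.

1st diffs: 33, 145, 383, 795, 1429.
2nd diffs: 112, 238, 412, 634.
3rd diffs: 126, 174, 222.
4th diffs: 48, 48 (constant).
Newton forward-difference form: w_i = 33·C(i-1,1) + 112·C(i-1,2) + 126·C(i-1,3) + 48·C(i-1,4).
Continuing: …, 5118, 8673, 13816, 20961, …, w_{12} = 43153.
Summing i = 1..12 (12 terms) gives 127204.

127204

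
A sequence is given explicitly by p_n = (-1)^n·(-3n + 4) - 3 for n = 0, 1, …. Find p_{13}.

(-1)^13 = -1; -3n + 4 at n=13 is -35; so p_{13} = 32.

32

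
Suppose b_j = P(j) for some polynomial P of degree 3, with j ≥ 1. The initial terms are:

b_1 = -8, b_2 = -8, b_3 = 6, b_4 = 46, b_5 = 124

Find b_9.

1st diffs: 0, 14, 40, 78.
2nd diffs: 14, 26, 38.
3rd diffs: 12, 12 (constant).
Newton forward-difference form: b_j = -8 + 14·C(j-1,2) + 12·C(j-1,3).
At j = 9: j-1 = 8, so b_9 = -8 + 392 + 672 = 1056.

1056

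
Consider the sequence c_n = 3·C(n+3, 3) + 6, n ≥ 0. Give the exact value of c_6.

C(9, 3) = 84, so c_6 = 258.

258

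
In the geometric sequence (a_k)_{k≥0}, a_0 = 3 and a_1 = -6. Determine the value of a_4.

Common ratio r = -2.
a_k = 3·(-2)^(k-0).
a_4 = 3·(-2)^4 = 48.

48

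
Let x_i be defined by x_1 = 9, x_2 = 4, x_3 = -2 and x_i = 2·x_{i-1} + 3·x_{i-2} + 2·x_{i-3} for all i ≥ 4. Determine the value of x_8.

1810

Applying the relation repeatedly:
x_4 = 26, x_5 = 54, x_6 = 182, x_7 = 578, x_8 = 1810.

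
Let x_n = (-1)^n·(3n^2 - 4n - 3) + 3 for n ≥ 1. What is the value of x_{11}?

(-1)^11 = -1; 3n^2 - 4n - 3 at n=11 is 316; so x_{11} = -313.

-313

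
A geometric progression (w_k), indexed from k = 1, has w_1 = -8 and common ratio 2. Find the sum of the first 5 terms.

-248

w_k = (-8)·2^(k-1).
S = (-8)·(2^5 - 1)/(2 - 1) = (-8)·(32 - 1)/(1) = -248.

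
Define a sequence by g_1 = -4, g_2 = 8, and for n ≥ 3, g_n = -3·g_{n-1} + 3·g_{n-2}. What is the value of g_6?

Compute successive terms:
g_3 = -36  g_4 = 132  g_5 = -504  g_6 = 1908.

1908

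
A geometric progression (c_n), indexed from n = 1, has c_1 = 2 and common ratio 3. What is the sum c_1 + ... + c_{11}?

177146

c_n = 2·3^(n-1).
S = 2·(3^11 - 1)/(3 - 1) = 2·(177147 - 1)/(2) = 177146.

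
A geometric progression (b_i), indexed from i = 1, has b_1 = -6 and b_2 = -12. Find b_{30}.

Common ratio r = 2.
b_i = (-6)·2^(i-1).
b_{30} = (-6)·2^29 = -3221225472.

-3221225472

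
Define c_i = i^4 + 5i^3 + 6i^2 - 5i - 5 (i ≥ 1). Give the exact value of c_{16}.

87467

c_{16} = 1·16^4 + 5·16^3 + 6·16^2 - 5·16 - 5 = 87467.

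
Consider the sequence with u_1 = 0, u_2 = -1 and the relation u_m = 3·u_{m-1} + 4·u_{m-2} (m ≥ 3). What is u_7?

Compute successive terms:
u_3 = -3, u_4 = -13, u_5 = -51, u_6 = -205, u_7 = -819.
(Characteristic roots are 4 and -1.)

-819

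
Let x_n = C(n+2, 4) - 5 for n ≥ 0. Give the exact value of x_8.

C(10, 4) = 210, so x_8 = 205.

205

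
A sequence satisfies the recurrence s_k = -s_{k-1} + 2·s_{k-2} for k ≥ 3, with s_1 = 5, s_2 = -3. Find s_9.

685

s_3 = 13, s_4 = -19, s_5 = 45, s_6 = -83, s_7 = 173, s_8 = -339, s_9 = 685.
(Characteristic roots are 1 and -2.)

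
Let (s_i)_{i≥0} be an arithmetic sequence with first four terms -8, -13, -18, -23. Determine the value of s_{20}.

Common difference d = -5.
s_i = -8 + (i - 0)·(-5).
s_{20} = -8 + 20·(-5) = -108.

-108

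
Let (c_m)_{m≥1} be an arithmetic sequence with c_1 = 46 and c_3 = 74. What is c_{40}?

Common difference d = (74 - 46) / (3 - 1) = 14.
c_m = 46 + (m - 1)·14.
c_{40} = 46 + 39·14 = 592.

592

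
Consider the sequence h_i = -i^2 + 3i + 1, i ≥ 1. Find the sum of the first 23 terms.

-3473

Over i = 1..23: Σi = 276, Σi² = 4324.
Total = (-1)·4324 + (3)·276 + (1)·23 = -3473.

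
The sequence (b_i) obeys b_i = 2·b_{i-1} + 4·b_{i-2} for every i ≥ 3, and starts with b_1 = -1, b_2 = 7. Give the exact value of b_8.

4800

Iterate the recurrence:
b_3 = 10; b_4 = 48; b_5 = 136; b_6 = 464; b_7 = 1472; b_8 = 4800.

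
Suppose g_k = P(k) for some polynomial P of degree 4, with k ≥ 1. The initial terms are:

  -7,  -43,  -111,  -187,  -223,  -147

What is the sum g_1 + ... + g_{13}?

35997

1st diffs: -36, -68, -76, -36, 76.
2nd diffs: -32, -8, 40, 112.
3rd diffs: 24, 48, 72.
4th diffs: 24, 24 (constant).
So g_k = k^4 - 6k^3 - 5k^2 + 6k - 3.
Continuing: …, 137, 749, 1833, 3557, …, g_{13} = 14609.
Summing k = 1..13 (13 terms) gives 35997.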